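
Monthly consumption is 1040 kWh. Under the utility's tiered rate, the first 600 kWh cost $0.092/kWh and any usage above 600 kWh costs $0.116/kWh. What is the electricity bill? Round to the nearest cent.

$106.24

First 600 kWh × $0.092 = $55.20
Remaining 440 kWh × $0.116 = $51.04
Total = $106.24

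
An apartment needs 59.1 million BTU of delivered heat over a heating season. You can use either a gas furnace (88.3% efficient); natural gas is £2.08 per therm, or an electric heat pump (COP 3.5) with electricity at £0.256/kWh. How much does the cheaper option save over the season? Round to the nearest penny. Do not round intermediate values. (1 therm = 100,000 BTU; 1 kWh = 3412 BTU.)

Heat load = 59.1 × 10⁶ BTU = 59,100,000 BTU
Gas: input = 59,100,000 / 0.883 = 66,930,917 BTU = 669.3 therm → 669.3 × £2.08 = £1,392.16
Heat pump: 59,100,000 BTU / 3412 = 17,320 kWh heat; / 3.5 = 4,949 kWh in → × £0.256 = £1,266.92
Difference = |£1,392.16 − £1,266.92| = £125.24

£125.24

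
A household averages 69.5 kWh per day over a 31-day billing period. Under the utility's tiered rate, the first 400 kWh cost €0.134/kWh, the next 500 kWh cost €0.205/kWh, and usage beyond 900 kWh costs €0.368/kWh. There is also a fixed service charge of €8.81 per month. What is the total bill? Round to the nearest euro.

Usage = 69.5 kWh/day × 31 days = 2154.5 kWh
First 400 kWh × €0.134 = €53.60
Next 500 kWh × €0.205 = €102.50
Remaining 1254.5 kWh × €0.368 = €461.66
Energy charge = €617.76; + service €8.81 = €626.57 ≈ €627

€627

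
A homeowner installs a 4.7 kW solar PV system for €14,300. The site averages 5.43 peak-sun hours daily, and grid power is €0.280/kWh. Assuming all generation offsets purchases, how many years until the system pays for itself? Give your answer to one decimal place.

5.5 years

Daily generation = 4.7 kW × 5.43 h = 25.52 kWh
Annual generation = 25.52 × 365 = 9315.2 kWh
Annual savings = 9315.2 × €0.280 = €2,608.25
Payback = €14,300 / €2,608.25 = 5.48 years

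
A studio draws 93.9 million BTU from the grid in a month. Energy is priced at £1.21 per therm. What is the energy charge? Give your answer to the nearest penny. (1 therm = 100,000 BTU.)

£1136.19

93.9 million BTU × (10 therm/million BTU) = 939 therm
Cost = 939 therm × £1.21/therm = £1,136.19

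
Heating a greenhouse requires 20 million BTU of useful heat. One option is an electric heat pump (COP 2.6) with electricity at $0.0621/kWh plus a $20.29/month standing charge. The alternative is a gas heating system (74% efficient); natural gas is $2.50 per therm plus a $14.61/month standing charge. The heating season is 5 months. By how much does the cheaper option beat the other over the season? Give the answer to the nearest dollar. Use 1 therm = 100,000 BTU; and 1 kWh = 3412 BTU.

$507

Heat load = 20 × 10⁶ BTU = 20,000,000 BTU
Gas: input = 20,000,000 / 0.74 = 27,027,027 BTU = 270.3 therm → 270.3 × $2.50 = $675.68; + 5 × $14.61 standing = $748.73
Heat pump: 20,000,000 BTU / 3412 = 5,862 kWh heat; / 2.6 = 2,254 kWh in → × $0.0621 = $140.00; + 5 × $20.29 standing = $241.45
Difference = |$748.73 − $241.45| = $507.27 ≈ $507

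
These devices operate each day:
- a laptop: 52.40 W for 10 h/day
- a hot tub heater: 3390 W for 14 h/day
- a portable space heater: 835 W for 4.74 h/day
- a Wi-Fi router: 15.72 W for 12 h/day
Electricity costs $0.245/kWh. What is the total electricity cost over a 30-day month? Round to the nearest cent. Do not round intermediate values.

laptop: 52.40 W × 10 h × 30 d = 15,720 Wh = 15.72 kWh
hot tub heater: 3390 W × 14 h × 30 d = 1,423,800 Wh = 1,424 kWh
portable space heater: 835 W × 4.74 h × 30 d = 118,737 Wh = 118.7 kWh
Wi-Fi router: 15.72 W × 12 h × 30 d = 5,659 Wh = 5.659 kWh
Total energy = 15.72 + 1,424 + 118.7 + 5.659 = 1,564 kWh
Cost = 1,564 kWh × $0.245 = $383.16

$383.16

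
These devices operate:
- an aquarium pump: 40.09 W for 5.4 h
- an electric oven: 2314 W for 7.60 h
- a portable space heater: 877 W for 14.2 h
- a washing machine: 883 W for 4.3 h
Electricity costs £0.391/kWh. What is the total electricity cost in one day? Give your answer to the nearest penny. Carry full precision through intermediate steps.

£13.31

aquarium pump: 40.09 W × 5.4 h = 216 Wh = 0.2165 kWh
electric oven: 2314 W × 7.60 h = 17,586 Wh = 17.59 kWh
portable space heater: 877 W × 14.2 h = 12,453 Wh = 12.45 kWh
washing machine: 883 W × 4.3 h = 3,797 Wh = 3.797 kWh
Total energy = 0.2165 + 17.59 + 12.45 + 3.797 = 34.05 kWh
Cost = 34.05 kWh × £0.391 = £13.31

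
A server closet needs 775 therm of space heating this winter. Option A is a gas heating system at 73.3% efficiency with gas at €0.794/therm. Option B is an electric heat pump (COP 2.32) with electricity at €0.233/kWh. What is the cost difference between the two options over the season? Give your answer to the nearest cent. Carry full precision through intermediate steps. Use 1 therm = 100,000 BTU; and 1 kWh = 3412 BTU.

Heat load = 775 therm × 100,000 = 77,500,000 BTU
Gas: input = 77,500,000 / 0.733 = 105,729,877 BTU = 1,057 therm → 1,057 × €0.794 = €839.50
Heat pump: 77,500,000 BTU / 3412 = 22,710 kWh heat; / 2.32 = 9,790 kWh in → × €0.233 = €2,281.19
Difference = |€839.50 − €2,281.19| = €1,441.69

€1441.69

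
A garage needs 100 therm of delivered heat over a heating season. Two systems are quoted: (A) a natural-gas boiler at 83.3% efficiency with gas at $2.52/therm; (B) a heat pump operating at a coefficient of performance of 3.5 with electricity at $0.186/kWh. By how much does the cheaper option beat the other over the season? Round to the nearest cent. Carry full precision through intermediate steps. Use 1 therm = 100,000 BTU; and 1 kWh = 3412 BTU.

Heat load = 100 therm × 100,000 = 10,000,000 BTU
Gas: input = 10,000,000 / 0.833 = 12,004,802 BTU = 120 therm → 120 × $2.52 = $302.52
Heat pump: 10,000,000 BTU / 3412 = 2,931 kWh heat; / 3.5 = 837.4 kWh in → × $0.186 = $155.75
Difference = |$302.52 − $155.75| = $146.77

$146.77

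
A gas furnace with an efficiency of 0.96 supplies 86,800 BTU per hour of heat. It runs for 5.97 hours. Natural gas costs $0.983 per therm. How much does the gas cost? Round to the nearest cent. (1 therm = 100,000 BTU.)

$5.31

Heat delivered = 86,800 BTU/h × 5.97 h = 518,196 BTU
Gas input = 518,196 / 0.96 = 539,788 BTU
= 539,788 / 100,000 = 5.398 therm
Cost = 5.398 × $0.983/therm = $5.31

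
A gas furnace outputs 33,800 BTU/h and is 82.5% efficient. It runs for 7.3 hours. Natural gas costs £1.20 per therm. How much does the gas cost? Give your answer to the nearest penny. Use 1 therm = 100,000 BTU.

Heat delivered = 33,800 BTU/h × 7.3 h = 246,740 BTU
Gas input = 246,740 / 0.825 = 299,079 BTU
= 299,079 / 100,000 = 2.991 therm
Cost = 2.991 × £1.20/therm = £3.59

£3.59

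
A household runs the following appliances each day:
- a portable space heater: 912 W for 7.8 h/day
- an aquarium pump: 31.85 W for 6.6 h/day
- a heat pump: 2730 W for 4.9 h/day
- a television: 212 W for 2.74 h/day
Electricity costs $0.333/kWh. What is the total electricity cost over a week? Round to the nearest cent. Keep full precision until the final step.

portable space heater: 912 W × 7.8 h × 7 d = 49,795 Wh = 49.8 kWh
aquarium pump: 31.85 W × 6.6 h × 7 d = 1,471 Wh = 1.471 kWh
heat pump: 2730 W × 4.9 h × 7 d = 93,639 Wh = 93.64 kWh
television: 212 W × 2.74 h × 7 d = 4,066 Wh = 4.066 kWh
Total energy = 49.8 + 1.471 + 93.64 + 4.066 = 149 kWh
Cost = 149 kWh × $0.333 = $49.61

$49.61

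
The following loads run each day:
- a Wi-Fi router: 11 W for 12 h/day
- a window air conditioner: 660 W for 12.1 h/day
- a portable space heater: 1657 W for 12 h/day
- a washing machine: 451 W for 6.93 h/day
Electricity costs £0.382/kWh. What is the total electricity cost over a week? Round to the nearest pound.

£83

Wi-Fi router: 11 W × 12 h × 7 d = 924 Wh = 0.924 kWh
window air conditioner: 660 W × 12.1 h × 7 d = 55,902 Wh = 55.9 kWh
portable space heater: 1657 W × 12 h × 7 d = 139,188 Wh = 139.2 kWh
washing machine: 451 W × 6.93 h × 7 d = 21,878 Wh = 21.88 kWh
Total energy = 0.924 + 55.9 + 139.2 + 21.88 = 217.9 kWh
Cost = 217.9 kWh × £0.382 = £83.23 ≈ £83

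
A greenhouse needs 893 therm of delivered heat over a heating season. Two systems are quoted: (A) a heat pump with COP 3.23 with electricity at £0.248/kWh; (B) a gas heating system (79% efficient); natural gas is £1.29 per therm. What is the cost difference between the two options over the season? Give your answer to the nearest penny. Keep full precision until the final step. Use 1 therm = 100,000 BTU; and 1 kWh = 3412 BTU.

Heat load = 893 therm × 100,000 = 89,300,000 BTU
Gas: input = 89,300,000 / 0.79 = 113,037,975 BTU = 1,130 therm → 1,130 × £1.29 = £1,458.19
Heat pump: 89,300,000 BTU / 3412 = 26,170 kWh heat; / 3.23 = 8,103 kWh in → × £0.248 = £2,009.52
Difference = |£1,458.19 − £2,009.52| = £551.33

£551.33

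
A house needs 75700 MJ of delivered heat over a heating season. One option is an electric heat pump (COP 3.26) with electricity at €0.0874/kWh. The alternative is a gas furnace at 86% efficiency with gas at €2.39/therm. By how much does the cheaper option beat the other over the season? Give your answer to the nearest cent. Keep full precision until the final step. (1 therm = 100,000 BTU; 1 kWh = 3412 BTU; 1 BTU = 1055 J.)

€1430.28

Heat load = 75700 MJ = 75,700,000,000 J / 1055 = 71,753,555 BTU
Gas: input = 71,753,555 / 0.86 = 83,434,366 BTU = 834.3 therm → 834.3 × €2.39 = €1,994.08
Heat pump: 71,753,555 BTU / 3412 = 21,030 kWh heat; / 3.26 = 6,451 kWh in → × €0.0874 = €563.80
Difference = |€1,994.08 − €563.80| = €1,430.28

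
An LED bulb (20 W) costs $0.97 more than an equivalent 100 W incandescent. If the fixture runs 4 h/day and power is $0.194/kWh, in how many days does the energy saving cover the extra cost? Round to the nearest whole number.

16 days

Power saved = 100 − 20 = 80 W
Daily energy saved = 80 W × 4 h = 320 Wh = 0.32 kWh
Daily savings = 0.32 × $0.194 = $0.0621
Payback = $0.97 / $0.0621 per day = 15.63 days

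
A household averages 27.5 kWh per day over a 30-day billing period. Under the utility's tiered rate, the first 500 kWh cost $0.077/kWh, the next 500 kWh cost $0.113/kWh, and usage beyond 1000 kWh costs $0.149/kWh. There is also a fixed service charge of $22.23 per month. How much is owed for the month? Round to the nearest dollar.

$97

Usage = 27.5 kWh/day × 30 days = 825 kWh
First 500 kWh × $0.077 = $38.50
Next 325 kWh × $0.113 = $36.73
Remaining tier: 0 kWh (not reached)
Energy charge = $75.22; + service $22.23 = $97.45 ≈ $97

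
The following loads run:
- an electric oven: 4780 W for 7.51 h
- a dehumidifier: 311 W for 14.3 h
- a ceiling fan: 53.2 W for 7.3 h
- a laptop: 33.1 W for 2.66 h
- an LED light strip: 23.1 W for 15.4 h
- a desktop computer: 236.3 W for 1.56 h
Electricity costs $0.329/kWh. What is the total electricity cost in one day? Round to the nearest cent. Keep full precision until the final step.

electric oven: 4780 W × 7.51 h = 35,898 Wh = 35.9 kWh
dehumidifier: 311 W × 14.3 h = 4,447 Wh = 4.447 kWh
ceiling fan: 53.2 W × 7.3 h = 388 Wh = 0.3884 kWh
laptop: 33.1 W × 2.66 h = 88 Wh = 0.08805 kWh
LED light strip: 23.1 W × 15.4 h = 356 Wh = 0.3557 kWh
desktop computer: 236.3 W × 1.56 h = 369 Wh = 0.3686 kWh
Total energy = 35.9 + 4.447 + 0.3884 + 0.08805 + 0.3557 + 0.3686 = 41.55 kWh
Cost = 41.55 kWh × $0.329 = $13.67

$13.67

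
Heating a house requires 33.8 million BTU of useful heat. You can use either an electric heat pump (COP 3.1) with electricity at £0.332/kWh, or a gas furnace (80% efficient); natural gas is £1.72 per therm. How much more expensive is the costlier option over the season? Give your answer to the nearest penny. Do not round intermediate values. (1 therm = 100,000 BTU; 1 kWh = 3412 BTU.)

£334.22

Heat load = 33.8 × 10⁶ BTU = 33,800,000 BTU
Gas: input = 33,800,000 / 0.80 = 42,250,000 BTU = 422.5 therm → 422.5 × £1.72 = £726.70
Heat pump: 33,800,000 BTU / 3412 = 9,906 kWh heat; / 3.1 = 3,196 kWh in → × £0.332 = £1,060.92
Difference = |£726.70 − £1,060.92| = £334.22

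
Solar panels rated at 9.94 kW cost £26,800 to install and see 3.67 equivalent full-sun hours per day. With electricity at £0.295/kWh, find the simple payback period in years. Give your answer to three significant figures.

6.82 years

Daily generation = 9.94 kW × 3.67 h = 36.48 kWh
Annual generation = 36.48 × 365 = 13315 kWh
Annual savings = 13315 × £0.295 = £3,927.96
Payback = £26,800 / £3,927.96 = 6.82 years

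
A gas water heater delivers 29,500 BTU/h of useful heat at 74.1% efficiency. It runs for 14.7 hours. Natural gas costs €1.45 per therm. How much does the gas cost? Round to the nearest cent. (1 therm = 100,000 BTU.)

€8.49

Heat delivered = 29,500 BTU/h × 14.7 h = 433,650 BTU
Gas input = 433,650 / 0.741 = 585,223 BTU
= 585,223 / 100,000 = 5.852 therm
Cost = 5.852 × €1.45/therm = €8.49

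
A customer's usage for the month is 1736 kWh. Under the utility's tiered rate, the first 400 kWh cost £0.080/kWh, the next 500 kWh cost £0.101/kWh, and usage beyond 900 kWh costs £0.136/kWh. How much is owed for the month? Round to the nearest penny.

First 400 kWh × £0.080 = £32.00
Next 500 kWh × £0.101 = £50.50
Remaining 836 kWh × £0.136 = £113.70
Total = £196.20

£196.20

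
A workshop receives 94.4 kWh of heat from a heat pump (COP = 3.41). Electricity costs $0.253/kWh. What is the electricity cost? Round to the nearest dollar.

Electrical input = 94.4 kWh / 3.41 = 27.68 kWh
Cost = 27.68 × $0.253/kWh = $7.00

$7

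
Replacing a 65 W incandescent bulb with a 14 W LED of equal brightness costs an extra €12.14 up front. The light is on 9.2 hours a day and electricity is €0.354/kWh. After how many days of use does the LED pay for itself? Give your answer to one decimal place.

Power saved = 65 − 14 = 51 W
Daily energy saved = 51 W × 9.2 h = 469.2 Wh = 0.4692 kWh
Daily savings = 0.4692 × €0.354 = €0.1661
Payback = €12.14 / €0.1661 per day = 73.09 days

73.1 days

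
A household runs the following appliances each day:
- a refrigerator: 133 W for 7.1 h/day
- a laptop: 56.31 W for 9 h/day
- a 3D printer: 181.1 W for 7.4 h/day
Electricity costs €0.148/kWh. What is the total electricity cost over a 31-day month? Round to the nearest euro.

refrigerator: 133 W × 7.1 h × 31 d = 29,273 Wh = 29.27 kWh
laptop: 56.31 W × 9 h × 31 d = 15,710 Wh = 15.71 kWh
3D printer: 181.1 W × 7.4 h × 31 d = 41,544 Wh = 41.54 kWh
Total energy = 29.27 + 15.71 + 41.54 = 86.53 kWh
Cost = 86.53 kWh × €0.148 = €12.81 ≈ €13

€13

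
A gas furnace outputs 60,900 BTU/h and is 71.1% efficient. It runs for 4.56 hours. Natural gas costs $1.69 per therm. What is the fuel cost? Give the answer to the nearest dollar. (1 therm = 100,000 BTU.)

$7

Heat delivered = 60,900 BTU/h × 4.56 h = 277,704 BTU
Gas input = 277,704 / 0.711 = 390,582 BTU
= 390,582 / 100,000 = 3.906 therm
Cost = 3.906 × $1.69/therm = $6.60 ≈ $7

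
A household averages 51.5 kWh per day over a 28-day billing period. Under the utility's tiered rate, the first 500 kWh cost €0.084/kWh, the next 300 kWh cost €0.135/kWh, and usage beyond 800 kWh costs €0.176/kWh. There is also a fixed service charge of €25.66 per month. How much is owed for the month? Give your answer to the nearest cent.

Usage = 51.5 kWh/day × 28 days = 1442 kWh
First 500 kWh × €0.084 = €42.00
Next 300 kWh × €0.135 = €40.50
Remaining 642 kWh × €0.176 = €112.99
Energy charge = €195.49; + service €25.66 = €221.15

€221.15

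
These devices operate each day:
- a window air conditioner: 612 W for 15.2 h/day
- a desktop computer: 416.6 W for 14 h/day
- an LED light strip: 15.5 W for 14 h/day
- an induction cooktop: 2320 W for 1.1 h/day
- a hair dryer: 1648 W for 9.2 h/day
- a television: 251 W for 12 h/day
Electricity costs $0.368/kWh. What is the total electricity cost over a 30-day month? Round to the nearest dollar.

window air conditioner: 612 W × 15.2 h × 30 d = 279,072 Wh = 279.1 kWh
desktop computer: 416.6 W × 14 h × 30 d = 174,972 Wh = 175 kWh
LED light strip: 15.5 W × 14 h × 30 d = 6,510 Wh = 6.51 kWh
induction cooktop: 2320 W × 1.1 h × 30 d = 76,560 Wh = 76.56 kWh
hair dryer: 1648 W × 9.2 h × 30 d = 454,848 Wh = 454.8 kWh
television: 251 W × 12 h × 30 d = 90,360 Wh = 90.36 kWh
Total energy = 279.1 + 175 + 6.51 + 76.56 + 454.8 + 90.36 = 1,082 kWh
Cost = 1,082 kWh × $0.368 = $398.29 ≈ $398

$398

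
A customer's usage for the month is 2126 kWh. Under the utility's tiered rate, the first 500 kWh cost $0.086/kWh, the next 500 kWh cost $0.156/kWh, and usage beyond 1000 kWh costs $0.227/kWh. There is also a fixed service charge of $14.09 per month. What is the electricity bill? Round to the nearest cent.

$390.69

First 500 kWh × $0.086 = $43.00
Next 500 kWh × $0.156 = $78.00
Remaining 1126 kWh × $0.227 = $255.60
Energy charge = $376.60; + service $14.09 = $390.69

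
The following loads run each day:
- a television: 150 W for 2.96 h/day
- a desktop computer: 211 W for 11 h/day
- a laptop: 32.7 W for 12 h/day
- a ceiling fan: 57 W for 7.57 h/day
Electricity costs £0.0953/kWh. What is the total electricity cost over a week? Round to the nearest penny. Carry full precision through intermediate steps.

£2.39

television: 150 W × 2.96 h × 7 d = 3,108 Wh = 3.108 kWh
desktop computer: 211 W × 11 h × 7 d = 16,247 Wh = 16.25 kWh
laptop: 32.7 W × 12 h × 7 d = 2,747 Wh = 2.747 kWh
ceiling fan: 57 W × 7.57 h × 7 d = 3,020 Wh = 3.02 kWh
Total energy = 3.108 + 16.25 + 2.747 + 3.02 = 25.12 kWh
Cost = 25.12 kWh × £0.0953 = £2.39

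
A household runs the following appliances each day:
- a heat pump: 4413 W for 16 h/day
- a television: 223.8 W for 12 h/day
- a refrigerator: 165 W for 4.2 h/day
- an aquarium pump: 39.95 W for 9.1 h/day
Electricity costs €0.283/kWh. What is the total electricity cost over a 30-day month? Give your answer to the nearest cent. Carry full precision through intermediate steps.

€631.23

heat pump: 4413 W × 16 h × 30 d = 2,118,240 Wh = 2,118 kWh
television: 223.8 W × 12 h × 30 d = 80,568 Wh = 80.57 kWh
refrigerator: 165 W × 4.2 h × 30 d = 20,790 Wh = 20.79 kWh
aquarium pump: 39.95 W × 9.1 h × 30 d = 10,906 Wh = 10.91 kWh
Total energy = 2,118 + 80.57 + 20.79 + 10.91 = 2,231 kWh
Cost = 2,231 kWh × €0.283 = €631.23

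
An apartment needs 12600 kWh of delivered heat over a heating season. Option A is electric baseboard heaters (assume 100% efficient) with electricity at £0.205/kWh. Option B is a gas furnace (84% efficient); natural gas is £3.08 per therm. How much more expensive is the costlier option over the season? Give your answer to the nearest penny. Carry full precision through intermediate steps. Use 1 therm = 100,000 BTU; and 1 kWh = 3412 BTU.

£1006.66

Heat load = 12600 kWh × 3412 = 42,991,200 BTU
Gas: input = 42,991,200 / 0.84 = 51,180,000 BTU = 511.8 therm → 511.8 × £3.08 = £1,576.34
Electric: 42,991,200 BTU / 3412 = 12,600 kWh → × £0.205 = £2,583.00
Difference = |£1,576.34 − £2,583.00| = £1,006.66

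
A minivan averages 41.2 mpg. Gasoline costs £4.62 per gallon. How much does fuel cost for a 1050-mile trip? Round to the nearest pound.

Fuel = 1050 mi / 41.2 mpg = 25.49 gal
Cost = 25.49 gal × £4.62/gal = £117.74 ≈ £118

£118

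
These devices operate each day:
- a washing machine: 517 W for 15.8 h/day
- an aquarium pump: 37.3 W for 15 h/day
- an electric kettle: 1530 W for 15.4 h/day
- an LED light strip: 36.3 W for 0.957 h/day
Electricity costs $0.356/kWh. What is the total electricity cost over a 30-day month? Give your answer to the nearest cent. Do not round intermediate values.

$345.23

washing machine: 517 W × 15.8 h × 30 d = 245,058 Wh = 245.1 kWh
aquarium pump: 37.3 W × 15 h × 30 d = 16,785 Wh = 16.79 kWh
electric kettle: 1530 W × 15.4 h × 30 d = 706,860 Wh = 706.9 kWh
LED light strip: 36.3 W × 0.957 h × 30 d = 1,042 Wh = 1.042 kWh
Total energy = 245.1 + 16.79 + 706.9 + 1.042 = 969.7 kWh
Cost = 969.7 kWh × $0.356 = $345.23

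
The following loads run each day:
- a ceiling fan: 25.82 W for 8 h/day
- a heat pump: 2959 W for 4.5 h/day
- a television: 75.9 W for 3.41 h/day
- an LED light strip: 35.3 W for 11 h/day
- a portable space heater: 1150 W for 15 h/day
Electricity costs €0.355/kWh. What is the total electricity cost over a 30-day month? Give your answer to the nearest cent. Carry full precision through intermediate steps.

ceiling fan: 25.82 W × 8 h × 30 d = 6,197 Wh = 6.197 kWh
heat pump: 2959 W × 4.5 h × 30 d = 399,465 Wh = 399.5 kWh
television: 75.9 W × 3.41 h × 30 d = 7,765 Wh = 7.765 kWh
LED light strip: 35.3 W × 11 h × 30 d = 11,649 Wh = 11.65 kWh
portable space heater: 1150 W × 15 h × 30 d = 517,500 Wh = 517.5 kWh
Total energy = 6.197 + 399.5 + 7.765 + 11.65 + 517.5 = 942.6 kWh
Cost = 942.6 kWh × €0.355 = €334.61

€334.61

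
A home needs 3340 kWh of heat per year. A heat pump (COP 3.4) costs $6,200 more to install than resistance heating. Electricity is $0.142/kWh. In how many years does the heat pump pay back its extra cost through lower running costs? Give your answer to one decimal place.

Resistance: 3340 kWh × $0.142 = $474.28/yr
Heat pump: 3340 / 3.4 = 982.4 kWh in → × $0.142 = $139.49/yr
Annual savings = $334.79
Payback = $6,200 / $334.79 = 18.5 years

18.5 years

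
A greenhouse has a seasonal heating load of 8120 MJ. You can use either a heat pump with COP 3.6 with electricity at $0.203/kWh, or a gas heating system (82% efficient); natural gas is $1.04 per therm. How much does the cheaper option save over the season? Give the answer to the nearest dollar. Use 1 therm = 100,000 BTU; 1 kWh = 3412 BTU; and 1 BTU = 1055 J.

Heat load = 8120 MJ = 8,120,000,000 J / 1055 = 7,696,682 BTU
Gas: input = 7,696,682 / 0.82 = 9,386,198 BTU = 93.86 therm → 93.86 × $1.04 = $97.62
Heat pump: 7,696,682 BTU / 3412 = 2,256 kWh heat; / 3.6 = 626.6 kWh in → × $0.203 = $127.20
Difference = |$97.62 − $127.20| = $29.58 ≈ $30

$30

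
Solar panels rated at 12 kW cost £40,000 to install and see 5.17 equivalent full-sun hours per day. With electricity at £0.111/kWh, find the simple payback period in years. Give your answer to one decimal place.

15.9 years

Daily generation = 12 kW × 5.17 h = 62.04 kWh
Annual generation = 62.04 × 365 = 22645 kWh
Annual savings = 22645 × £0.111 = £2,513.55
Payback = £40,000 / £2,513.55 = 15.9 years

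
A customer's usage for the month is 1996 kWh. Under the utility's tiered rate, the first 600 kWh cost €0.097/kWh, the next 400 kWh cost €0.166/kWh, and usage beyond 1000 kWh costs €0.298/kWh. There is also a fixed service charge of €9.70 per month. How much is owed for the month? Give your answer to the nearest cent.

€431.11

First 600 kWh × €0.097 = €58.20
Next 400 kWh × €0.166 = €66.40
Remaining 996 kWh × €0.298 = €296.81
Energy charge = €421.41; + service €9.70 = €431.11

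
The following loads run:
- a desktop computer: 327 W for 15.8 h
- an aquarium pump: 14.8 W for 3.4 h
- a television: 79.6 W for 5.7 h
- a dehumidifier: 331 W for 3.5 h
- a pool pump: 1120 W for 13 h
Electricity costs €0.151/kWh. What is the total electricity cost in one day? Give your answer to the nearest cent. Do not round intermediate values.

€3.23

desktop computer: 327 W × 15.8 h = 5,167 Wh = 5.167 kWh
aquarium pump: 14.8 W × 3.4 h = 50 Wh = 0.05032 kWh
television: 79.6 W × 5.7 h = 454 Wh = 0.4537 kWh
dehumidifier: 331 W × 3.5 h = 1,158 Wh = 1.159 kWh
pool pump: 1120 W × 13 h = 14,560 Wh = 14.56 kWh
Total energy = 5.167 + 0.05032 + 0.4537 + 1.159 + 14.56 = 21.39 kWh
Cost = 21.39 kWh × €0.151 = €3.23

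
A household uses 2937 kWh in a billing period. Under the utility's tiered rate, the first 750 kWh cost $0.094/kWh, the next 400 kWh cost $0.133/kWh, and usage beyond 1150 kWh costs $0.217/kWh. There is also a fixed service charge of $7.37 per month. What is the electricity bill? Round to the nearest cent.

First 750 kWh × $0.094 = $70.50
Next 400 kWh × $0.133 = $53.20
Remaining 1787 kWh × $0.217 = $387.78
Energy charge = $511.48; + service $7.37 = $518.85

$518.85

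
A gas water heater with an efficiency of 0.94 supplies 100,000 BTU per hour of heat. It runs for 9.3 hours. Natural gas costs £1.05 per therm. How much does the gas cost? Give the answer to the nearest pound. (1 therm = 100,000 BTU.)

£10

Heat delivered = 100,000 BTU/h × 9.3 h = 930,000 BTU
Gas input = 930,000 / 0.94 = 989,362 BTU
= 989,362 / 100,000 = 9.894 therm
Cost = 9.894 × £1.05/therm = £10.39 ≈ £10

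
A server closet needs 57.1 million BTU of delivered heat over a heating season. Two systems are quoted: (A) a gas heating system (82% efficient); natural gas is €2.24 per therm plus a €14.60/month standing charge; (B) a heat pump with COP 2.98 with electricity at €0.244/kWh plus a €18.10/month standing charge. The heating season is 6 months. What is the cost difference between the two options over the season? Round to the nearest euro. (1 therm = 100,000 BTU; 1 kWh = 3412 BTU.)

€169

Heat load = 57.1 × 10⁶ BTU = 57,100,000 BTU
Gas: input = 57,100,000 / 0.82 = 69,634,146 BTU = 696.3 therm → 696.3 × €2.24 = €1,559.80; + 6 × €14.60 standing = €1,647.40
Heat pump: 57,100,000 BTU / 3412 = 16,740 kWh heat; / 2.98 = 5,616 kWh in → × €0.244 = €1,370.25; + 6 × €18.10 standing = €1,478.85
Difference = |€1,647.40 − €1,478.85| = €168.55 ≈ €169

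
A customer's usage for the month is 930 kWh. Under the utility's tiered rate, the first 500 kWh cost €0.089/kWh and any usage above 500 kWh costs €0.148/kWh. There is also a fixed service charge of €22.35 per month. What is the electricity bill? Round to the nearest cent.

First 500 kWh × €0.089 = €44.50
Remaining 430 kWh × €0.148 = €63.64
Energy charge = €108.14; + service €22.35 = €130.49

€130.49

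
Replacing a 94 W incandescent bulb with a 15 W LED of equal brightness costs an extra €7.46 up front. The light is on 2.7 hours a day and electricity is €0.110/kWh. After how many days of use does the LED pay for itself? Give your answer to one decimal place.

Power saved = 94 − 15 = 79 W
Daily energy saved = 79 W × 2.7 h = 213.3 Wh = 0.2133 kWh
Daily savings = 0.2133 × €0.110 = €0.0235
Payback = €7.46 / €0.0235 per day = 317.9 days

317.9 days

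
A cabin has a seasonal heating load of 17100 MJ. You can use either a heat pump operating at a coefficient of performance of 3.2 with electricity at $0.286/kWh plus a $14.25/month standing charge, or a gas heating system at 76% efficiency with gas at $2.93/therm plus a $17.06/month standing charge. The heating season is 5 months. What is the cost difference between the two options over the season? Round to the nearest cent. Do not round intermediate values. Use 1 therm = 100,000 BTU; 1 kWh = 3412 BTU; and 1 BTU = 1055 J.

$214.36

Heat load = 17100 MJ = 17,100,000,000 J / 1055 = 16,208,531 BTU
Gas: input = 16,208,531 / 0.76 = 21,327,014 BTU = 213.3 therm → 213.3 × $2.93 = $624.88; + 5 × $17.06 standing = $710.18
Heat pump: 16,208,531 BTU / 3412 = 4,750 kWh heat; / 3.2 = 1,485 kWh in → × $0.286 = $424.57; + 5 × $14.25 standing = $495.82
Difference = |$710.18 − $495.82| = $214.36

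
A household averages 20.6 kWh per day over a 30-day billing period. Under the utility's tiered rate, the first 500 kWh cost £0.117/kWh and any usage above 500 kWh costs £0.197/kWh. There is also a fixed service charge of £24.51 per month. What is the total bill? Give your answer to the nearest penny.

£106.26

Usage = 20.6 kWh/day × 30 days = 618 kWh
First 500 kWh × £0.117 = £58.50
Remaining 118 kWh × £0.197 = £23.25
Energy charge = £81.75; + service £24.51 = £106.26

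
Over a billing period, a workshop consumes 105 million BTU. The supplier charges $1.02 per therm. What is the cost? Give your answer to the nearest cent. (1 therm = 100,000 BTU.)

$1071.00

105 million BTU × (10 therm/million BTU) = 1,050 therm
Cost = 1,050 therm × $1.02/therm = $1,071.00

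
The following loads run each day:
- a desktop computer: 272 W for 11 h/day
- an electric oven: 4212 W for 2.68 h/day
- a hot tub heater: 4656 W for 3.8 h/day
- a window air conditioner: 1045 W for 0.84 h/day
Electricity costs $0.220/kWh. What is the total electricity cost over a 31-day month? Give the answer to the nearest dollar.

$224

desktop computer: 272 W × 11 h × 31 d = 92,752 Wh = 92.75 kWh
electric oven: 4212 W × 2.68 h × 31 d = 349,933 Wh = 349.9 kWh
hot tub heater: 4656 W × 3.8 h × 31 d = 548,477 Wh = 548.5 kWh
window air conditioner: 1045 W × 0.84 h × 31 d = 27,212 Wh = 27.21 kWh
Total energy = 92.75 + 349.9 + 548.5 + 27.21 = 1,018 kWh
Cost = 1,018 kWh × $0.220 = $224.04 ≈ $224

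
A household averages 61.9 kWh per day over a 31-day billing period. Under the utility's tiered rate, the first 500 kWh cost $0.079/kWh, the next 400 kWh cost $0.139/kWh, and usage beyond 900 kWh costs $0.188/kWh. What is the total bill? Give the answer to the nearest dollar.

$287

Usage = 61.9 kWh/day × 31 days = 1918.9 kWh
First 500 kWh × $0.079 = $39.50
Next 400 kWh × $0.139 = $55.60
Remaining 1018.9 kWh × $0.188 = $191.55
Total = $286.65 ≈ $287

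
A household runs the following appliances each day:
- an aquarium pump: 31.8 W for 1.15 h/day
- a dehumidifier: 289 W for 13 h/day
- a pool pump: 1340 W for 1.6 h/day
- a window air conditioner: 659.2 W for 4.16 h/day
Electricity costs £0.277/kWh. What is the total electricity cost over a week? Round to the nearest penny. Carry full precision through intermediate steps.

£16.83

aquarium pump: 31.8 W × 1.15 h × 7 d = 256 Wh = 0.256 kWh
dehumidifier: 289 W × 13 h × 7 d = 26,299 Wh = 26.3 kWh
pool pump: 1340 W × 1.6 h × 7 d = 15,008 Wh = 15.01 kWh
window air conditioner: 659.2 W × 4.16 h × 7 d = 19,196 Wh = 19.2 kWh
Total energy = 0.256 + 26.3 + 15.01 + 19.2 = 60.76 kWh
Cost = 60.76 kWh × £0.277 = £16.83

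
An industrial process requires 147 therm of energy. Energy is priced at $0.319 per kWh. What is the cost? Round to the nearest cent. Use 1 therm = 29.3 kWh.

$1373.96

147 therm × (29.3 kWh/therm) = 4,307 kWh
Cost = 4,307 kWh × $0.319/kWh = $1,373.96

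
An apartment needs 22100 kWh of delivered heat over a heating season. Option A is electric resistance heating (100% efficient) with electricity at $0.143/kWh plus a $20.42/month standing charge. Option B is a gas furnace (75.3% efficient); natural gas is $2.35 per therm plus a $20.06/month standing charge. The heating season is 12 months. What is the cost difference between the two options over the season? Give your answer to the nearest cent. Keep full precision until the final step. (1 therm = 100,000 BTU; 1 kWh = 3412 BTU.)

$811.34

Heat load = 22100 kWh × 3412 = 75,405,200 BTU
Gas: input = 75,405,200 / 0.753 = 100,139,708 BTU = 1,001 therm → 1,001 × $2.35 = $2,353.28; + 12 × $20.06 standing = $2,594.00
Electric: 75,405,200 BTU / 3412 = 22,100 kWh → × $0.143 = $3,160.30; + 12 × $20.42 standing = $3,405.34
Difference = |$2,594.00 − $3,405.34| = $811.34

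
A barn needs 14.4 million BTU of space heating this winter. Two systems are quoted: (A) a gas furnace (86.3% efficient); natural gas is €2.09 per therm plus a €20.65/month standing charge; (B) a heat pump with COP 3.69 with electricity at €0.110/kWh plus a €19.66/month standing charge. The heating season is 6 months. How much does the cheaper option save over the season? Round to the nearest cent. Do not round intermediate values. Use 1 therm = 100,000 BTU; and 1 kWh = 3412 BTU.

Heat load = 14.4 × 10⁶ BTU = 14,400,000 BTU
Gas: input = 14,400,000 / 0.863 = 16,685,979 BTU = 166.9 therm → 166.9 × €2.09 = €348.74; + 6 × €20.65 standing = €472.64
Heat pump: 14,400,000 BTU / 3412 = 4,220 kWh heat; / 3.69 = 1,144 kWh in → × €0.110 = €125.81; + 6 × €19.66 standing = €243.77
Difference = |€472.64 − €243.77| = €228.87

€228.87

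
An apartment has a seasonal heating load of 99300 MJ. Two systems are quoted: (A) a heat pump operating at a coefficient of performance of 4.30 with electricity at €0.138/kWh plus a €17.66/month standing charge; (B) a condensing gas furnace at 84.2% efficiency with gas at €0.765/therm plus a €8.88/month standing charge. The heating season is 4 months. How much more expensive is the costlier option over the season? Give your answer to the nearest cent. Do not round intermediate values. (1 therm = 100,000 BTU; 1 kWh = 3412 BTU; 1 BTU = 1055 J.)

€65.28

Heat load = 99300 MJ = 99,300,000,000 J / 1055 = 94,123,223 BTU
Gas: input = 94,123,223 / 0.842 = 111,785,300 BTU = 1,118 therm → 1,118 × €0.765 = €855.16; + 4 × €8.88 standing = €890.68
Heat pump: 94,123,223 BTU / 3412 = 27,590 kWh heat; / 4.30 = 6,415 kWh in → × €0.138 = €885.32; + 4 × €17.66 standing = €955.96
Difference = |€890.68 − €955.96| = €65.28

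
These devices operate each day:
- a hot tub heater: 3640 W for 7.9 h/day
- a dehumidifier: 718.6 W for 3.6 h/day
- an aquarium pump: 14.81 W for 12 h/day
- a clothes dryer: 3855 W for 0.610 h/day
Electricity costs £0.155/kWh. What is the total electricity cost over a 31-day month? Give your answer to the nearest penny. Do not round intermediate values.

hot tub heater: 3640 W × 7.9 h × 31 d = 891,436 Wh = 891.4 kWh
dehumidifier: 718.6 W × 3.6 h × 31 d = 80,196 Wh = 80.2 kWh
aquarium pump: 14.81 W × 12 h × 31 d = 5,509 Wh = 5.509 kWh
clothes dryer: 3855 W × 0.610 h × 31 d = 72,898 Wh = 72.9 kWh
Total energy = 891.4 + 80.2 + 5.509 + 72.9 = 1,050 kWh
Cost = 1,050 kWh × £0.155 = £162.76

£162.76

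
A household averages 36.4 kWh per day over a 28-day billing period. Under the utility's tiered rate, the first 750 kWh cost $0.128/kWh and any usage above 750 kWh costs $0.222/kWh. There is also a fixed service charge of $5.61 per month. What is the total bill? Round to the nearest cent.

$161.37

Usage = 36.4 kWh/day × 28 days = 1019.2 kWh
First 750 kWh × $0.128 = $96.00
Remaining 269.2 kWh × $0.222 = $59.76
Energy charge = $155.76; + service $5.61 = $161.37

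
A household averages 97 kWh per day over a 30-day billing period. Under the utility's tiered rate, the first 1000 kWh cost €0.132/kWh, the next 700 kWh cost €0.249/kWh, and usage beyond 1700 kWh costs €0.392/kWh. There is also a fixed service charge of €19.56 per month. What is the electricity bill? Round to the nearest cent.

€800.18

Usage = 97 kWh/day × 30 days = 2910 kWh
First 1000 kWh × €0.132 = €132.00
Next 700 kWh × €0.249 = €174.30
Remaining 1210 kWh × €0.392 = €474.32
Energy charge = €780.62; + service €19.56 = €800.18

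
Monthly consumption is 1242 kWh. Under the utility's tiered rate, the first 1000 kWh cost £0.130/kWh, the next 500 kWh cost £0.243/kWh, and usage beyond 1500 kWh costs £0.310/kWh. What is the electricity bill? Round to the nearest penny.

£188.81

First 1000 kWh × £0.130 = £130.00
Next 242 kWh × £0.243 = £58.81
Remaining tier: 0 kWh (not reached)
Total = £188.81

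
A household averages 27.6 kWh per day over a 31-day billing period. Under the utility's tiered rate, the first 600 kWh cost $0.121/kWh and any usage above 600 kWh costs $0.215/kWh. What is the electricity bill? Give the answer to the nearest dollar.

$128

Usage = 27.6 kWh/day × 31 days = 855.6 kWh
First 600 kWh × $0.121 = $72.60
Remaining 255.6 kWh × $0.215 = $54.95
Total = $127.55 ≈ $128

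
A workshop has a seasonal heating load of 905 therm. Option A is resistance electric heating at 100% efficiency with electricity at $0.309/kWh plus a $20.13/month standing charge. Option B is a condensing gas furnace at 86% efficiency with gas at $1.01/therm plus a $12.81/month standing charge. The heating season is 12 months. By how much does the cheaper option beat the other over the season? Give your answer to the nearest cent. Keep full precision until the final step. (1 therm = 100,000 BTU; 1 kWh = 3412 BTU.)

Heat load = 905 therm × 100,000 = 90,500,000 BTU
Gas: input = 90,500,000 / 0.86 = 105,232,558 BTU = 1,052 therm → 1,052 × $1.01 = $1,062.85; + 12 × $12.81 standing = $1,216.57
Electric: 90,500,000 BTU / 3412 = 26,520 kWh → × $0.309 = $8,195.93; + 12 × $20.13 standing = $8,437.49
Difference = |$1,216.57 − $8,437.49| = $7,220.92

$7220.92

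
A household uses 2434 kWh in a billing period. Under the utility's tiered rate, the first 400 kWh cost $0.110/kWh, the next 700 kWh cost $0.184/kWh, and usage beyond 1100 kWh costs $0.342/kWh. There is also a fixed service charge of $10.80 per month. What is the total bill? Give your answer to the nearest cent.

First 400 kWh × $0.110 = $44.00
Next 700 kWh × $0.184 = $128.80
Remaining 1334 kWh × $0.342 = $456.23
Energy charge = $629.03; + service $10.80 = $639.83

$639.83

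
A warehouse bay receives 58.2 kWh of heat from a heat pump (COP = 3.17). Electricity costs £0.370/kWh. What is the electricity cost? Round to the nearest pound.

£7

Electrical input = 58.2 kWh / 3.17 = 18.36 kWh
Cost = 18.36 × £0.370/kWh = £6.79 ≈ £7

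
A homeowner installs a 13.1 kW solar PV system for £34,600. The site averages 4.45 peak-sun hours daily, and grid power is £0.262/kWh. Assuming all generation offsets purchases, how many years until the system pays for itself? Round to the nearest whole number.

Daily generation = 13.1 kW × 4.45 h = 58.3 kWh
Annual generation = 58.3 × 365 = 21278 kWh
Annual savings = 21278 × £0.262 = £5,574.75
Payback = £34,600 / £5,574.75 = 6.21 years

6 years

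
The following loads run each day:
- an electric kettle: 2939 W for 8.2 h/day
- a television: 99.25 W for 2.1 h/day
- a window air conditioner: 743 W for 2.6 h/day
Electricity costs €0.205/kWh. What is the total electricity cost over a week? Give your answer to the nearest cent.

electric kettle: 2939 W × 8.2 h × 7 d = 168,699 Wh = 168.7 kWh
television: 99.25 W × 2.1 h × 7 d = 1,459 Wh = 1.459 kWh
window air conditioner: 743 W × 2.6 h × 7 d = 13,523 Wh = 13.52 kWh
Total energy = 168.7 + 1.459 + 13.52 = 183.7 kWh
Cost = 183.7 kWh × €0.205 = €37.65

€37.65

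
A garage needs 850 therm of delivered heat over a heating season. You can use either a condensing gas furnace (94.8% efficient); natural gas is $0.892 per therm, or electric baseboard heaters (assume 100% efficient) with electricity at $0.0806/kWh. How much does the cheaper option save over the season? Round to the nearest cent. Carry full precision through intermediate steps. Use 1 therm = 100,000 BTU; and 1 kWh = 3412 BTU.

$1208.12

Heat load = 850 therm × 100,000 = 85,000,000 BTU
Gas: input = 85,000,000 / 0.948 = 89,662,447 BTU = 896.6 therm → 896.6 × $0.892 = $799.79
Electric: 85,000,000 BTU / 3412 = 24,910 kWh → × $0.0806 = $2,007.91
Difference = |$799.79 − $2,007.91| = $1,208.12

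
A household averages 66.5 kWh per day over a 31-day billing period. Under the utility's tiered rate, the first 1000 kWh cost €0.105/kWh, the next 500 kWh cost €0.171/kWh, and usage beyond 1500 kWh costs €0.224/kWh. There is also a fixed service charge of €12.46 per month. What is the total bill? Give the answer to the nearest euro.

Usage = 66.5 kWh/day × 31 days = 2061.5 kWh
First 1000 kWh × €0.105 = €105.00
Next 500 kWh × €0.171 = €85.50
Remaining 561.5 kWh × €0.224 = €125.78
Energy charge = €316.28; + service €12.46 = €328.74 ≈ €329

€329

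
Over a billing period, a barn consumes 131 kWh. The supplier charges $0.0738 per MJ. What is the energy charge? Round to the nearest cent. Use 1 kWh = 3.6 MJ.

131 kWh × (3.6 MJ/kWh) = 471.6 MJ
Cost = 471.6 MJ × $0.0738/MJ = $34.80

$34.80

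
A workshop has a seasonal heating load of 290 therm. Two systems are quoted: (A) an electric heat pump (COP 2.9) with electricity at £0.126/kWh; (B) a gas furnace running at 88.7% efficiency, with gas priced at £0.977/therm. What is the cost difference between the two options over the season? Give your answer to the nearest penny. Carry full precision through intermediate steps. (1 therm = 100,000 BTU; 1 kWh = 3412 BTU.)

Heat load = 290 therm × 100,000 = 29,000,000 BTU
Gas: input = 29,000,000 / 0.887 = 32,694,476 BTU = 326.9 therm → 326.9 × £0.977 = £319.43
Heat pump: 29,000,000 BTU / 3412 = 8,499 kWh heat; / 2.9 = 2,931 kWh in → × £0.126 = £369.28
Difference = |£319.43 − £369.28| = £49.86

£49.86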